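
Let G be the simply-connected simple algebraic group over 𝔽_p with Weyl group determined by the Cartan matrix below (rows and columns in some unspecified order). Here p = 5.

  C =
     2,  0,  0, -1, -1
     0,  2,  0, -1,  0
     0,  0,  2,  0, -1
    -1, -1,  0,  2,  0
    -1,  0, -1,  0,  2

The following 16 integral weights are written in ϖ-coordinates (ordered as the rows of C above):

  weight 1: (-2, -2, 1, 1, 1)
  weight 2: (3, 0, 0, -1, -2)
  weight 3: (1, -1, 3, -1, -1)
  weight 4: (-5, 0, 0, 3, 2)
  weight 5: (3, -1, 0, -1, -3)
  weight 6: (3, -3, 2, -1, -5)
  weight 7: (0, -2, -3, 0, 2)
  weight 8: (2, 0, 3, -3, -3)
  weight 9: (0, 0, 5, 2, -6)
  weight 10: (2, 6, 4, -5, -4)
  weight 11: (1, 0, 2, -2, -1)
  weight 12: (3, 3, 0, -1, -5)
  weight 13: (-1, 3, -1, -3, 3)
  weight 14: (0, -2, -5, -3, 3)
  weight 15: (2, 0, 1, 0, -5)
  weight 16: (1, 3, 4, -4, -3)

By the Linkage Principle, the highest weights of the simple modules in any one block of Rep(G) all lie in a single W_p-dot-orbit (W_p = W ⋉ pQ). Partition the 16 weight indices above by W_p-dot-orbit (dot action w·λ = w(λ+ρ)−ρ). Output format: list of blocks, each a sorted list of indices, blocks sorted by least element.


Dynkin diagram of C (from the 8 off-diagonal −1 entries): A_5.

Alcove-folded reps (p=5, 16 weights, presented ϖ-order):

  λ_1 → (1, 1, 2, 0, 1)
  λ_2 → (3, 1, 0, 0, 1)
  λ_3 → (1, 0, 3, 1, 0)
  λ_4 → (3, 1, 0, 0, 1)
  λ_5 → (2, 0, 1, 0, 1)
  λ_6 → (2, 0, 1, 0, 1)
  λ_7 → (1, 1, 2, 0, 1)
  λ_8 → (1, 1, 2, 0, 1)
  λ_9 → (3, 1, 0, 0, 1)
  λ_10 → (2, 0, 1, 0, 1)
  λ_11 → (1, 0, 3, 1, 0)
  λ_12 → (0, 1, 0, 0, 1)
  λ_13 → (2, 1, 1, 0, 1)
  λ_14 → (1, 1, 2, 0, 1)
  λ_15 → (1, 1, 2, 0, 1)
  λ_16 → (2, 0, 1, 0, 1)

These 16 weights hit 6 W_5-dot-orbits; sizes (5, 3, 2, 4, 1, 1):

[[1, 7, 8, 14, 15], [2, 4, 9], [3, 11], [5, 6, 10, 16], [12], [13]]


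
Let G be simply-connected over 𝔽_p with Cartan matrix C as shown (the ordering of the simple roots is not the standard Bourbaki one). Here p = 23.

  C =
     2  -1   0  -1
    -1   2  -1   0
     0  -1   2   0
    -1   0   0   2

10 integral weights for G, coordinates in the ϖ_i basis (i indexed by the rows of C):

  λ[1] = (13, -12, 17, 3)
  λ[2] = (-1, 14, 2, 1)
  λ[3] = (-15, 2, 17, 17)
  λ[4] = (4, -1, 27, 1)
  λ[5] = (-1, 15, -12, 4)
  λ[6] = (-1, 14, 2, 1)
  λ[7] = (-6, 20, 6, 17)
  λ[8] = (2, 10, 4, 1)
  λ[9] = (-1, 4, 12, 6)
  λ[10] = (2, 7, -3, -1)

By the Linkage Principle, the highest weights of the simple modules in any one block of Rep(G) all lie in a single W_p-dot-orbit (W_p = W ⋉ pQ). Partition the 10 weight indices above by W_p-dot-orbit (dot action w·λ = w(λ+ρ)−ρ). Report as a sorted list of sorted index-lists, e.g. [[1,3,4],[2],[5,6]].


Dynkin diagram of C (from the 6 off-diagonal −1 entries): A_4.

Folding the 10 weights λ_j+ρ into Ā_23 (reps in the given 4-coord order):

  1: (3, 11, 5, 2) · 2: (0, 15, 3, 2) · 3: (3, 11, 5, 2) · 4: (0, 5, 11, 5) · 5: (0, 5, 11, 5) · 6: (0, 15, 3, 2) · 7: (0, 5, 11, 5) · 8: (3, 11, 5, 2) · 9: (0, 5, 11, 5) · 10: (3, 6, 2, 0)

Partition of {1..10} into 4 W_23-dot-orbits:

[[1, 3, 8], [2, 6], [4, 5, 7, 9], [10]]


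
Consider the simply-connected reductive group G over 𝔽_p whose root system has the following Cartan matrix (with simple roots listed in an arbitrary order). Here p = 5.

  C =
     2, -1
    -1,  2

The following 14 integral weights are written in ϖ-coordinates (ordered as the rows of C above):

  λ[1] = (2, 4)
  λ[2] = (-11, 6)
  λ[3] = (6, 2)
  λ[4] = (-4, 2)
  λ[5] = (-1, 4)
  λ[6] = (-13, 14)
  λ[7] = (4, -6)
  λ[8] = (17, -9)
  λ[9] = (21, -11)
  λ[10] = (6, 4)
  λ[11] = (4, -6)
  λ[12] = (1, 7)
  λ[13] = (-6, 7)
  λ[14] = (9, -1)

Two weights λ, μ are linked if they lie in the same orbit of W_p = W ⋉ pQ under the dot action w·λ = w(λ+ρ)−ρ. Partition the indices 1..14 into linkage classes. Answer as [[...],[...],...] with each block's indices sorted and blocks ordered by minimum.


C ↔ A_2 under row/col permutation; |W(A_2)| = 6.

W_5-reps of the 14 weights in Ā_5 (same 2-coord order as C):

  1: (0, 2);  2: (0, 2);  3: (0, 2);  4: (3, 0);  5: (0, 5);  6: (3, 0);  7: (0, 5);  8: (2, 0);  9: (2, 0);  10: (2, 0);  11: (0, 5);  12: (3, 0);  13: (2, 0);  14: (0, 5)

Grouping the 14 weights by Ā_5-representative: 4 linkage classes.

[[1, 2, 3], [4, 6, 12], [5, 7, 11, 14], [8, 9, 10, 13]]


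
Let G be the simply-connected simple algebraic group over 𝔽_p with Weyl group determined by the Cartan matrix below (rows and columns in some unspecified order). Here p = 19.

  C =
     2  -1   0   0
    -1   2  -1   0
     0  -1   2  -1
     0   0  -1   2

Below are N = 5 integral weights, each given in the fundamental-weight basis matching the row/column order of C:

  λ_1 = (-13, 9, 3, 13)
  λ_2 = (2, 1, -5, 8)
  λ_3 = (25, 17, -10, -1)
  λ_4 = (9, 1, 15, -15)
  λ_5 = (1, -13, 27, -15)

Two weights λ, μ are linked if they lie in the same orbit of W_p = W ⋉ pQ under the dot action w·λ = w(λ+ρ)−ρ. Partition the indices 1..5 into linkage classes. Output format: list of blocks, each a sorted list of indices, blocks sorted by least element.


Dynkin diagram of C (from the 6 off-diagonal −1 entries): A_4.

λ_j+ρ reflected into Ā_19 (⟨·,θ^∨⟩≤19); 4-tuples as given:

    λ_1 → (1, 2, 2, 5)
    λ_2 → (1, 2, 2, 5)
    λ_3 → (6, 1, 9, 0)
    λ_4 → (1, 2, 2, 5)
    λ_5 → (1, 2, 2, 5)

2 distinct reps among the 5 weights ⇒ 2 W_19-linkage classes:

[[1, 2, 4, 5], [3]]


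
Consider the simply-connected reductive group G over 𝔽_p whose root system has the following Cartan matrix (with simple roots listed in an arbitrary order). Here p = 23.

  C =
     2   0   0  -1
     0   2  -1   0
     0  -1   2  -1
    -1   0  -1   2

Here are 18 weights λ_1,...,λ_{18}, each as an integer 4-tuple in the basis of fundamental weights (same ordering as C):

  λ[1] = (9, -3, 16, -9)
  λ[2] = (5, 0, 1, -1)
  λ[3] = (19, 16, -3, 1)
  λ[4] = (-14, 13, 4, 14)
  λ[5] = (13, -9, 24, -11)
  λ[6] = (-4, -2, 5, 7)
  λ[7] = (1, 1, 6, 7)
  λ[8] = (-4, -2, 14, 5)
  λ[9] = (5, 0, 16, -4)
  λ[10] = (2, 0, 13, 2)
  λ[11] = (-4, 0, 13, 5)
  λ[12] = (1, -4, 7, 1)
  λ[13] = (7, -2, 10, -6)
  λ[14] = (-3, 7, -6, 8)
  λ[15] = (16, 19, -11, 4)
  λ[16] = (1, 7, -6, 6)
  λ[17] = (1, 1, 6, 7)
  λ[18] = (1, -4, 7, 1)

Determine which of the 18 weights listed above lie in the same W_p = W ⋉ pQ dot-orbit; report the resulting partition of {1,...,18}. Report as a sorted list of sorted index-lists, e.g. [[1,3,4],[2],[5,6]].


Dynkin diagram of C (from the 6 off-diagonal −1 entries): A_4.

Each λ_j+ρ reduced to Ā_23; 4-tuples below use C's row order:

  [1] (2, 2, 7, 8) · [2] (6, 1, 2, 0) · [3] (6, 1, 2, 0) · [4] (2, 3, 5, 2) · [5] (2, 2, 7, 8) · [6] (3, 1, 5, 5) · [7] (2, 2, 7, 8) · [8] (3, 1, 14, 3) · [9] (3, 1, 14, 3) · [10] (3, 1, 14, 3) · [11] (3, 1, 14, 3) · [12] (2, 3, 5, 2) · [13] (3, 1, 5, 5) · [14] (2, 3, 5, 2) · [15] (3, 1, 5, 5) · [16] (2, 3, 5, 2) · [17] (2, 2, 7, 8) · [18] (2, 3, 5, 2)

Grouping the 18 weights by Ā_23-representative: 5 linkage classes.

[[1, 5, 7, 17], [2, 3], [4, 12, 14, 16, 18], [6, 13, 15], [8, 9, 10, 11]]


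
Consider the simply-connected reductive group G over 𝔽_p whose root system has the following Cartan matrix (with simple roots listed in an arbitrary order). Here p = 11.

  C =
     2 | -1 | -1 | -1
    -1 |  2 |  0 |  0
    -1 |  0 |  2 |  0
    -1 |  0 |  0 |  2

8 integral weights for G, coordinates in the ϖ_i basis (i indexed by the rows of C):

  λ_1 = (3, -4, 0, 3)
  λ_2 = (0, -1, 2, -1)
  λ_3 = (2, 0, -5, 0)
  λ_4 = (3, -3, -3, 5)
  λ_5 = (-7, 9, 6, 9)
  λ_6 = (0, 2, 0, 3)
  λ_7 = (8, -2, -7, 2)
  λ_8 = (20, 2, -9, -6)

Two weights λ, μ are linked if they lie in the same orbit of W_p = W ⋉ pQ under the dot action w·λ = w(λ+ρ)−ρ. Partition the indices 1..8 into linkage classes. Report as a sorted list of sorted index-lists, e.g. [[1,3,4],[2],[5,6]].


Root system D_4: the 4×4 matrix C matches after relabeling.

W_11-reps of the 8 weights in Ā_11 (same 4-coord order as C):

    λ_1 → (1, 3, 1, 4)
    λ_2 → (1, 0, 3, 0)
    λ_3 → (1, 0, 3, 0)
    λ_4 → (0, 2, 2, 6)
    λ_5 → (1, 0, 3, 0)
    λ_6 → (1, 3, 1, 4)
    λ_7 → (1, 0, 5, 2)
    λ_8 → (1, 0, 5, 2)

The 8 indices split into 4 linkage classes (same alcove rep ⇔ same W_11-dot-orbit):

[[1, 6], [2, 3, 5], [4], [7, 8]]


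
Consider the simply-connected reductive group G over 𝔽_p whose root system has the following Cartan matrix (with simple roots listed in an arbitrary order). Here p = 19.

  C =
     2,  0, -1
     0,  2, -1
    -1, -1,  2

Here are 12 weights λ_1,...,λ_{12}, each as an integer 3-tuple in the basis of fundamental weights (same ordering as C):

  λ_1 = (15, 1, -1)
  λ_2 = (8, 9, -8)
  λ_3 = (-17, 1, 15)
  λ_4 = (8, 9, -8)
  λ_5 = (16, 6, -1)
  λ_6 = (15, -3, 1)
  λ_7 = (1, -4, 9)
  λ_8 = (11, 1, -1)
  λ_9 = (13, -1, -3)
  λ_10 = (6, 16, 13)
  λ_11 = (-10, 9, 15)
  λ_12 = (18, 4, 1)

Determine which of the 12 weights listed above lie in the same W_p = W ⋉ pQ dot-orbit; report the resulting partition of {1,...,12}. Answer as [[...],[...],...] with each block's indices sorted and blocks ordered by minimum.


A_3 Cartan matrix, 3 simple roots permuted; ρ=(1,1,1).

Ā_19 reps of the 12 weights (A_3, coords as presented):

  λ_1 → (16, 2, 0)
  λ_2 → (2, 3, 7)
  λ_3 → (16, 2, 0)
  λ_4 → (2, 3, 7)
  λ_5 → (12, 2, 0)
  λ_6 → (16, 2, 0)
  λ_7 → (2, 3, 7)
  λ_8 → (12, 2, 0)
  λ_9 → (12, 2, 0)
  λ_10 → (12, 2, 0)
  λ_11 → (2, 3, 7)
  λ_12 → (12, 2, 0)

3 distinct reps among the 12 weights ⇒ 3 W_19-linkage classes:

[[1, 3, 6], [2, 4, 7, 11], [5, 8, 9, 10, 12]]


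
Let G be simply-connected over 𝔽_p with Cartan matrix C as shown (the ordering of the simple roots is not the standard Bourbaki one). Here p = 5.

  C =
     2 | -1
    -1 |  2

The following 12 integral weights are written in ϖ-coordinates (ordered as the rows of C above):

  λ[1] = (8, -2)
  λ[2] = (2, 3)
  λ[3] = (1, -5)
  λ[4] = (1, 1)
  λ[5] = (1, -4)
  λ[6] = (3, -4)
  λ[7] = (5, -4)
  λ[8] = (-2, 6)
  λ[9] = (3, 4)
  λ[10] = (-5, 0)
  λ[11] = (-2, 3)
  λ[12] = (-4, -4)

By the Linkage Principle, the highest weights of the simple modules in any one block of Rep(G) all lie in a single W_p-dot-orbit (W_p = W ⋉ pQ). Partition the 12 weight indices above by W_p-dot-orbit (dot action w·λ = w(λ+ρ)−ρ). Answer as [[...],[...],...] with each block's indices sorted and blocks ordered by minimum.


C ↔ A_2 under row/col permutation; |W(A_2)| = 6.

λ_j+ρ reflected into Ā_5 (⟨·,θ^∨⟩≤5); 2-tuples as given:

    λ_1+ρ ↦ (1, 3)
    λ_2+ρ ↦ (1, 2)
    λ_3+ρ ↦ (2, 2)
    λ_4+ρ ↦ (2, 2)
    λ_5+ρ ↦ (1, 2)
    λ_6+ρ ↦ (1, 3)
    λ_7+ρ ↦ (2, 2)
    λ_8+ρ ↦ (1, 3)
    λ_9+ρ ↦ (0, 1)
    λ_10+ρ ↦ (1, 3)
    λ_11+ρ ↦ (1, 3)
    λ_12+ρ ↦ (2, 2)

4 distinct reps among the 12 weights ⇒ 4 W_5-linkage classes:

[[1, 6, 8, 10, 11], [2, 5], [3, 4, 7, 12], [9]]


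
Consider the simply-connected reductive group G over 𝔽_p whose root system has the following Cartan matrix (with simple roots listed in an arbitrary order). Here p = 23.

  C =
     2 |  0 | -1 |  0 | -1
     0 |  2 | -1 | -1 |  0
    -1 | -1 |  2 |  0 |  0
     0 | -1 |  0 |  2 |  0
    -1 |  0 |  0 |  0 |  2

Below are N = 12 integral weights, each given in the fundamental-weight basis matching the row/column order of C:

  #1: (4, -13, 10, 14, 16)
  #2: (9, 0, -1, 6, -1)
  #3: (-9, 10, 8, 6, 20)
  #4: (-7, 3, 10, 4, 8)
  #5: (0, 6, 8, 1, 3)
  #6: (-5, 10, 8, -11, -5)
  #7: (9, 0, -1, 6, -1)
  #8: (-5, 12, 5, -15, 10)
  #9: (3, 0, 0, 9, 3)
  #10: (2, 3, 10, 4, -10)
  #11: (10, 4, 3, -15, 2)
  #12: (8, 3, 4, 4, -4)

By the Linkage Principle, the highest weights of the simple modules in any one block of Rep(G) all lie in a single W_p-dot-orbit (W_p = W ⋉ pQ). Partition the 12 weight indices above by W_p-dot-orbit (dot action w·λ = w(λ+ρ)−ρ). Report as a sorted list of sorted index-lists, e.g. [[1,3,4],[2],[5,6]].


Dynkin diagram of C (from the 8 off-diagonal −1 entries): A_5.

W_23-reps of the 12 weights in Ā_23 (same 5-coord order as C):

  1: (4, 1, 1, 10, 4);  2: (10, 1, 0, 7, 0);  3: (4, 1, 1, 10, 4);  4: (6, 4, 5, 5, 3);  5: (1, 7, 9, 2, 4);  6: (4, 1, 1, 10, 4);  7: (10, 1, 0, 7, 0);  8: (4, 1, 1, 10, 4);  9: (4, 1, 1, 10, 4);  10: (6, 4, 5, 5, 3);  11: (6, 4, 5, 5, 3);  12: (6, 4, 5, 5, 3)

4 distinct reps among the 12 weights ⇒ 4 W_23-linkage classes:

[[1, 3, 6, 8, 9], [2, 7], [4, 10, 11, 12], [5]]


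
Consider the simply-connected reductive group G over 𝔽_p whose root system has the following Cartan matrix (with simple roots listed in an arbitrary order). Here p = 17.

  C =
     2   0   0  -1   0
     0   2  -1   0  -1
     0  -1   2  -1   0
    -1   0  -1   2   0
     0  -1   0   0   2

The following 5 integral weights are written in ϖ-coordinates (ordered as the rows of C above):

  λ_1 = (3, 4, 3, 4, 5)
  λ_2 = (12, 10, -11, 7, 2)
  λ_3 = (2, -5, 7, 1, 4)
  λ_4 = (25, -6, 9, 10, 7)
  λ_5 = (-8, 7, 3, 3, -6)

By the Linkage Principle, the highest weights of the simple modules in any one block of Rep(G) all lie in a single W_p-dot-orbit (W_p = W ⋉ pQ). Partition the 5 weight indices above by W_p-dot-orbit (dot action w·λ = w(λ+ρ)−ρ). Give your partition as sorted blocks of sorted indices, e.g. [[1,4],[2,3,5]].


A_5 Cartan matrix, 5 simple roots permuted; ρ=(1,1,1,1,1).

λ_j+ρ reflected into Ā_17 (⟨·,θ^∨⟩≤17); 5-tuples as given:

  [1] (3, 4, 4, 2, 1)
  [2] (3, 4, 4, 2, 1)
  [3] (3, 4, 4, 2, 1)
  [4] (4, 3, 1, 3, 5)
  [5] (4, 3, 1, 3, 5)

Partition of {1..5} into 2 W_17-dot-orbits:

[[1, 2, 3], [4, 5]]


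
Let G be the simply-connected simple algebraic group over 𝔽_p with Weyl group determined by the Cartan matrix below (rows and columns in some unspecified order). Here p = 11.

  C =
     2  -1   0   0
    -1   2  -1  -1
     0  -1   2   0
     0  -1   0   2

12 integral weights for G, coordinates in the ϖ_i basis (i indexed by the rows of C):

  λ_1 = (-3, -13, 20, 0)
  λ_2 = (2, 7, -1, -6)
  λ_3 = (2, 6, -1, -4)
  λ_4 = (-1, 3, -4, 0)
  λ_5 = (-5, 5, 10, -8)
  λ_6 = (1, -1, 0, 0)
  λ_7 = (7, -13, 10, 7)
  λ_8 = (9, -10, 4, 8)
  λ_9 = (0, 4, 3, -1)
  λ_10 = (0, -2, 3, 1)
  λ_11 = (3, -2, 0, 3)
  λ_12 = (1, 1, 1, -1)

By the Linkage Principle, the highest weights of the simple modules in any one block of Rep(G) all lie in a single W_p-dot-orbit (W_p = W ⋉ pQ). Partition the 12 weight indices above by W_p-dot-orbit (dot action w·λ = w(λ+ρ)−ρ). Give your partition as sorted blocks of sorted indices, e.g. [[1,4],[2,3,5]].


C ↔ D_4 under row/col permutation; |W(D_4)| = 192.

W_11-reps of the 12 weights in Ā_11 (same 4-coord order as C):

    [1] (2, 0, 1, 1)
    [2] (3, 0, 0, 5)
    [3] (3, 1, 0, 3)
    [4] (0, 1, 3, 1)
    [5] (1, 1, 4, 0)
    [6] (2, 0, 1, 1)
    [7] (3, 1, 0, 3)
    [8] (1, 1, 4, 0)
    [9] (1, 1, 4, 0)
    [10] (0, 1, 3, 1)
    [11] (3, 1, 0, 3)
    [12] (2, 2, 2, 0)

The 12 indices split into 6 linkage classes (same alcove rep ⇔ same W_11-dot-orbit):

[[1, 6], [2], [3, 7, 11], [4, 10], [5, 8, 9], [12]]


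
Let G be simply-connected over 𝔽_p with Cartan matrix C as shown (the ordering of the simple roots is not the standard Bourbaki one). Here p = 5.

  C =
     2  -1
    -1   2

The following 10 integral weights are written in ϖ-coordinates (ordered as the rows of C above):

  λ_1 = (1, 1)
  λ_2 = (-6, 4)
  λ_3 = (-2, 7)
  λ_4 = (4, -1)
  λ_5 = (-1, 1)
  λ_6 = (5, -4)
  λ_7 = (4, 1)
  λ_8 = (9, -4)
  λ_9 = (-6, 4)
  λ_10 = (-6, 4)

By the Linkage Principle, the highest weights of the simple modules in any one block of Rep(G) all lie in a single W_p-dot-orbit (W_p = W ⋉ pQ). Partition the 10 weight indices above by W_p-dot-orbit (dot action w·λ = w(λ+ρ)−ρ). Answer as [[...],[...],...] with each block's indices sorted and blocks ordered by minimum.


Root system A_2: the 2×2 matrix C matches after relabeling.

W_5-reps of the 10 weights in Ā_5 (same 2-coord order as C):

    1: (2, 2)
    2: (5, 0)
    3: (2, 2)
    4: (5, 0)
    5: (0, 2)
    6: (2, 2)
    7: (3, 0)
    8: (0, 2)
    9: (5, 0)
    10: (5, 0)

4 distinct reps among the 10 weights ⇒ 4 W_5-linkage classes:

[[1, 3, 6], [2, 4, 9, 10], [5, 8], [7]]


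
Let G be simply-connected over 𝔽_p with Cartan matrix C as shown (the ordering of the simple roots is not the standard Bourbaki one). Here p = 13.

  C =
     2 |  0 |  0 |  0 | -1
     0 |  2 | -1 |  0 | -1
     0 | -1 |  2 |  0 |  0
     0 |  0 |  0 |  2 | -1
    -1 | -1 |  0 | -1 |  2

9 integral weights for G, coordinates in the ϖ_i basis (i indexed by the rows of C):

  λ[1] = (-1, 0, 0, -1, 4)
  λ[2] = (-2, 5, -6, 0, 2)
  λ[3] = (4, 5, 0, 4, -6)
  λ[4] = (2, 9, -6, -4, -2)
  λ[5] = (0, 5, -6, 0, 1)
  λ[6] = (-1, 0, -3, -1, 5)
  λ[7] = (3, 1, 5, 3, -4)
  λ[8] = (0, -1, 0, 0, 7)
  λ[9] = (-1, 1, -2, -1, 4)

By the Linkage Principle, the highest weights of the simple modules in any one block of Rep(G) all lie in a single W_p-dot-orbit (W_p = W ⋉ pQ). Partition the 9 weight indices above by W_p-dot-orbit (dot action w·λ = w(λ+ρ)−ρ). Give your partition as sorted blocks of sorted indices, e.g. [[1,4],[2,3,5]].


D_5 Cartan matrix, 5 simple roots permuted; ρ=(1,1,1,1,1).

Ā_13 reps of the 9 weights (D_5, coords as presented):

    1: (0, 1, 1, 0, 5)
    2: (1, 1, 5, 1, 2)
    3: (0, 1, 1, 0, 5)
    4: (1, 1, 5, 1, 2)
    5: (1, 1, 5, 1, 2)
    6: (0, 1, 1, 0, 5)
    7: (1, 1, 5, 1, 2)
    8: (1, 1, 5, 1, 2)
    9: (0, 1, 1, 0, 5)

Grouping the 9 weights by Ā_13-representative: 2 linkage classes.

[[1, 3, 6, 9], [2, 4, 5, 7, 8]]


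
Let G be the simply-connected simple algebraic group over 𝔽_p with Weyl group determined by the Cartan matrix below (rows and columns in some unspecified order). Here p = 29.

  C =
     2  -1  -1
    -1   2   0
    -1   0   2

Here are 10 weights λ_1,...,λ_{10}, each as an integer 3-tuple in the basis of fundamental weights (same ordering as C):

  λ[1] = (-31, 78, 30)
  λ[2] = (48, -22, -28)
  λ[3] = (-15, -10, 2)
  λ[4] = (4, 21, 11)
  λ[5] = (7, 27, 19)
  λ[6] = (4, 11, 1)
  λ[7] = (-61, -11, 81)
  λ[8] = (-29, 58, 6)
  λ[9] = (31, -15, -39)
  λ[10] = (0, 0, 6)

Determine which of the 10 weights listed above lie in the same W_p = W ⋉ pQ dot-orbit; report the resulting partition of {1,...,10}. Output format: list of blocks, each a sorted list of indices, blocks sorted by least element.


Cartan matrix: type A_3 (|W|=24); un-permuting the 3 rows.

Ā_29 reps of the 10 weights (A_3, coords as presented):

  1: (1, 1, 7) · 2: (1, 1, 7) · 3: (11, 3, 9) · 4: (5, 12, 2) · 5: (1, 1, 7) · 6: (5, 12, 2) · 7: (5, 12, 2) · 8: (1, 1, 7) · 9: (11, 3, 9) · 10: (1, 1, 7)

3 distinct reps among the 10 weights ⇒ 3 W_29-linkage classes:

[[1, 2, 5, 8, 10], [3, 9], [4, 6, 7]]


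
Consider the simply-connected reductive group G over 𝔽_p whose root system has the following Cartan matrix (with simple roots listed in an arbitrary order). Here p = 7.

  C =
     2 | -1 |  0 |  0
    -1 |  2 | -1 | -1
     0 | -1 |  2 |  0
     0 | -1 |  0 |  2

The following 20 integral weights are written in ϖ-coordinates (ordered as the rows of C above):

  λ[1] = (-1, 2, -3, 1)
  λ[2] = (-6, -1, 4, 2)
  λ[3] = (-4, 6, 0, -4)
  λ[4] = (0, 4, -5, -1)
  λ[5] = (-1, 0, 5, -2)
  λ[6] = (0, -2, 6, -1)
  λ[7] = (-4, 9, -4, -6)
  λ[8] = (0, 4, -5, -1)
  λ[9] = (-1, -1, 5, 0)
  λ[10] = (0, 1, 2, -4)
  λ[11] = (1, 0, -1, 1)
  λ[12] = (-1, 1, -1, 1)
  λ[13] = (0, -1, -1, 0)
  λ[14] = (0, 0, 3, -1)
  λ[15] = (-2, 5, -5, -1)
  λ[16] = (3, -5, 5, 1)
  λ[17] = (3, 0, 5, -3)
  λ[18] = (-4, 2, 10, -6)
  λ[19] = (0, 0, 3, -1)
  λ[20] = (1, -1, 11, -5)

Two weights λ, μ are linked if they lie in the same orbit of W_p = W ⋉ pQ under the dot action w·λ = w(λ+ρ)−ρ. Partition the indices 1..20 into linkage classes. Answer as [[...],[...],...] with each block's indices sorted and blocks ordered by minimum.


Dynkin diagram of C (from the 6 off-diagonal −1 entries): D_4.

Alcove-folded reps (p=7, 20 weights, presented ϖ-order):

  1: (0, 1, 2, 2);  2: (0, 2, 0, 2);  3: (2, 1, 0, 2);  4: (1, 1, 4, 0);  5: (0, 0, 6, 1);  6: (0, 0, 6, 1);  7: (0, 2, 0, 2);  8: (1, 1, 4, 0);  9: (0, 0, 6, 1);  10: (0, 1, 2, 2);  11: (2, 1, 0, 2);  12: (0, 2, 0, 2);  13: (1, 0, 0, 1);  14: (1, 1, 4, 0);  15: (1, 1, 4, 0);  16: (0, 1, 2, 2);  17: (0, 1, 2, 2);  18: (0, 2, 0, 2);  19: (1, 1, 4, 0);  20: (0, 2, 0, 2)

6 distinct reps among the 20 weights ⇒ 6 W_7-linkage classes:

[[1, 10, 16, 17], [2, 7, 12, 18, 20], [3, 11], [4, 8, 14, 15, 19], [5, 6, 9], [13]]


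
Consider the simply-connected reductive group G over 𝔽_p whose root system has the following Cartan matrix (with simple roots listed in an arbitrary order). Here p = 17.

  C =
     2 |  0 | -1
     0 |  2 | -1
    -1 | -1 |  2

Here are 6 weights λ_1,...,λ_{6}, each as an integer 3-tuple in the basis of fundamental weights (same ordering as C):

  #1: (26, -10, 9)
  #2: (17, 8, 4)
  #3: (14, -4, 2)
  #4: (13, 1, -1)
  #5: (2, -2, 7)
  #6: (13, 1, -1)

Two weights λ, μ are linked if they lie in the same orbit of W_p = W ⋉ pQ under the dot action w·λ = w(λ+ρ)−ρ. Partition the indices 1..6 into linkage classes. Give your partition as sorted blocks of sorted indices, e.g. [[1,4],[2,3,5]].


Cartan matrix: type A_3 (|W|=24); un-permuting the 3 rows.

Folding the 6 weights λ_j+ρ into Ā_17 (reps in the given 3-coord order):

    λ_1+ρ ↦ (3, 1, 7)
    λ_2+ρ ↦ (2, 5, 1)
    λ_3+ρ ↦ (14, 2, 0)
    λ_4+ρ ↦ (14, 2, 0)
    λ_5+ρ ↦ (3, 1, 7)
    λ_6+ρ ↦ (14, 2, 0)

Partition of {1..6} into 3 W_17-dot-orbits:

[[1, 5], [2], [3, 4, 6]]


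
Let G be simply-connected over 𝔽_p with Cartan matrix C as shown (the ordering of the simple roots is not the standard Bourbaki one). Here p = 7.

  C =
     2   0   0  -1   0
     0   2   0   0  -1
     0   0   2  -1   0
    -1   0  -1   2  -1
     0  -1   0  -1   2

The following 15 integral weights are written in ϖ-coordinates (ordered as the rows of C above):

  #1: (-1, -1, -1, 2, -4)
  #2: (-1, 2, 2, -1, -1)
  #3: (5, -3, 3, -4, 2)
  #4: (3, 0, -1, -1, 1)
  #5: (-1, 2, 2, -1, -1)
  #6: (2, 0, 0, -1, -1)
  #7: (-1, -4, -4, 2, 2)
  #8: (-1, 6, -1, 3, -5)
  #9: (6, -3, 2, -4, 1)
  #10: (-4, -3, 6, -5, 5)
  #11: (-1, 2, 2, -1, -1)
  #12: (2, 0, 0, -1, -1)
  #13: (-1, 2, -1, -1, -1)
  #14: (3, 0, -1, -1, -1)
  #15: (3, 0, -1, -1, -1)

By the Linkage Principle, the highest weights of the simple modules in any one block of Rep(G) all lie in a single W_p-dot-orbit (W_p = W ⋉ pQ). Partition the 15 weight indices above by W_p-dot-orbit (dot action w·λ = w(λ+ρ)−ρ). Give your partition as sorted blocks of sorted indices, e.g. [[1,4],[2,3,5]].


Dynkin diagram of C (from the 8 off-diagonal −1 entries): D_5.

λ_j+ρ reflected into Ā_7 (⟨·,θ^∨⟩≤7); 5-tuples as given:

    [1] (0, 3, 0, 0, 0)
    [2] (0, 3, 3, 0, 0)
    [3] (3, 1, 1, 0, 0)
    [4] (4, 1, 0, 0, 0)
    [5] (0, 3, 3, 0, 0)
    [6] (3, 1, 1, 0, 0)
    [7] (0, 3, 3, 0, 0)
    [8] (0, 3, 0, 0, 0)
    [9] (4, 1, 0, 0, 0)
    [10] (4, 1, 0, 0, 0)
    [11] (0, 3, 3, 0, 0)
    [12] (3, 1, 1, 0, 0)
    [13] (0, 3, 0, 0, 0)
    [14] (4, 1, 0, 0, 0)
    [15] (4, 1, 0, 0, 0)

Partition of {1..15} into 4 W_7-dot-orbits:

[[1, 8, 13], [2, 5, 7, 11], [3, 6, 12], [4, 9, 10, 14, 15]]


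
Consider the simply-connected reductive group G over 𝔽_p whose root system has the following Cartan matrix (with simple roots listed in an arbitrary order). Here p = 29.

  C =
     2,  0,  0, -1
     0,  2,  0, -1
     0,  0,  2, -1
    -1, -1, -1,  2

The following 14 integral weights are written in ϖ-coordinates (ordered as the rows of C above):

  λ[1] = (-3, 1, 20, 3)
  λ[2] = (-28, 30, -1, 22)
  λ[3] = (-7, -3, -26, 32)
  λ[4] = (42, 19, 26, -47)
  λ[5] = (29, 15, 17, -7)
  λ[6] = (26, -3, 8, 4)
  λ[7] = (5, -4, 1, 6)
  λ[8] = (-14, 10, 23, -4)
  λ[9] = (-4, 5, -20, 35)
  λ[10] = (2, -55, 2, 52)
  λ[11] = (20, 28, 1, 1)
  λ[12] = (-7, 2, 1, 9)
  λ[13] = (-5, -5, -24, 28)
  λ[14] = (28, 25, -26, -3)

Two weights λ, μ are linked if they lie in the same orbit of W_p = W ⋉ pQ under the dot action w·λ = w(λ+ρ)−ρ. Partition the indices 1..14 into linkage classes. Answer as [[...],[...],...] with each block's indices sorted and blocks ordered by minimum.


Dynkin diagram of C (from the 6 off-diagonal −1 entries): D_4.

Folding the 14 weights λ_j+ρ into Ā_29 (reps in the given 4-coord order):

    1: (2, 2, 21, 2)
    2: (2, 2, 21, 2)
    3: (2, 2, 21, 2)
    4: (14, 9, 2, 1)
    5: (0, 12, 10, 1)
    6: (14, 9, 2, 1)
    7: (6, 3, 2, 4)
    8: (3, 5, 8, 5)
    9: (6, 3, 2, 4)
    10: (2, 1, 2, 0)
    11: (2, 2, 21, 2)
    12: (6, 3, 2, 4)
    13: (2, 2, 21, 2)
    14: (2, 1, 2, 0)

Grouping the 14 weights by Ā_29-representative: 6 linkage classes.

[[1, 2, 3, 11, 13], [4, 6], [5], [7, 9, 12], [8], [10, 14]]


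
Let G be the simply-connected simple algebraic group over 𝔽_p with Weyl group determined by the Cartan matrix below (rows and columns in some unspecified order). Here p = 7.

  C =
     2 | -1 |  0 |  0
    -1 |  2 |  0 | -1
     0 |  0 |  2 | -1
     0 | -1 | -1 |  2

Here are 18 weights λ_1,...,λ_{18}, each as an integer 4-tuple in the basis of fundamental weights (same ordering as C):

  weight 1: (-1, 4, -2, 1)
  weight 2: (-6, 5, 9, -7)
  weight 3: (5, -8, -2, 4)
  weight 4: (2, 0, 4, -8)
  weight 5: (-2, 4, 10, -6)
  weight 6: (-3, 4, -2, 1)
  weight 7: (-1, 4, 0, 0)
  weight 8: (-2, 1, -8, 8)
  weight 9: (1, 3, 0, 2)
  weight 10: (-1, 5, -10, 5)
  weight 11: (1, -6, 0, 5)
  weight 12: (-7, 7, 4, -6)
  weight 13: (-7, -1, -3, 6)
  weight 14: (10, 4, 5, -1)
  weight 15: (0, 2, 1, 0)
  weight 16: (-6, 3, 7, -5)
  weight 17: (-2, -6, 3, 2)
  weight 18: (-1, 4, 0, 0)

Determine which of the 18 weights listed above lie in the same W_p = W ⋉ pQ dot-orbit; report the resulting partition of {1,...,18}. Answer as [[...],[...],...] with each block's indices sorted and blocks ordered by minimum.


Dynkin diagram of C (from the 6 off-diagonal −1 entries): A_4.

Ā_7 reps of the 18 weights (A_4, coords as presented):

  1: (0, 5, 1, 1)
  2: (3, 2, 1, 1)
  3: (1, 3, 2, 1)
  4: (3, 2, 1, 1)
  5: (1, 3, 2, 1)
  6: (2, 3, 1, 1)
  7: (0, 5, 1, 1)
  8: (1, 2, 3, 0)
  9: (1, 3, 2, 1)
  10: (3, 2, 1, 1)
  11: (3, 2, 1, 1)
  12: (2, 3, 1, 1)
  13: (0, 5, 1, 1)
  14: (2, 3, 1, 1)
  15: (1, 3, 2, 1)
  16: (1, 3, 2, 1)
  17: (3, 2, 1, 1)
  18: (0, 5, 1, 1)

Grouping the 18 weights by Ā_7-representative: 5 linkage classes.

[[1, 7, 13, 18], [2, 4, 10, 11, 17], [3, 5, 9, 15, 16], [6, 12, 14], [8]]


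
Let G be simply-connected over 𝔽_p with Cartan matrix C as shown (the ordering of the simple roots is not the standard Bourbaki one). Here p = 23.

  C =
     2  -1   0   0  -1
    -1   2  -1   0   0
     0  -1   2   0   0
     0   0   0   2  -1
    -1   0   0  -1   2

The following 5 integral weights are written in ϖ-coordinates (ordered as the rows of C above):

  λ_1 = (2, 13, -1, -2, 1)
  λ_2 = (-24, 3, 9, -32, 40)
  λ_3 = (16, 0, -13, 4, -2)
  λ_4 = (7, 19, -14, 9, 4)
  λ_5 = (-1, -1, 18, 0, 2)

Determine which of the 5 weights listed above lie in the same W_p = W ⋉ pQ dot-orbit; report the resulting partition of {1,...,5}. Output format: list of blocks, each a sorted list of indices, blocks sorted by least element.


C ↔ A_5 under row/col permutation; |W(A_5)| = 720.

Ā_23 reps of the 5 weights (A_5, coords as presented):

  [1] (3, 14, 0, 1, 1)
  [2] (1, 8, 1, 0, 4)
  [3] (5, 11, 1, 4, 1)
  [4] (3, 0, 7, 5, 5)
  [5] (0, 0, 19, 1, 3)

Linkage partition of the 5 weights (5 classes, p=23):

[[1], [2], [3], [4], [5]]


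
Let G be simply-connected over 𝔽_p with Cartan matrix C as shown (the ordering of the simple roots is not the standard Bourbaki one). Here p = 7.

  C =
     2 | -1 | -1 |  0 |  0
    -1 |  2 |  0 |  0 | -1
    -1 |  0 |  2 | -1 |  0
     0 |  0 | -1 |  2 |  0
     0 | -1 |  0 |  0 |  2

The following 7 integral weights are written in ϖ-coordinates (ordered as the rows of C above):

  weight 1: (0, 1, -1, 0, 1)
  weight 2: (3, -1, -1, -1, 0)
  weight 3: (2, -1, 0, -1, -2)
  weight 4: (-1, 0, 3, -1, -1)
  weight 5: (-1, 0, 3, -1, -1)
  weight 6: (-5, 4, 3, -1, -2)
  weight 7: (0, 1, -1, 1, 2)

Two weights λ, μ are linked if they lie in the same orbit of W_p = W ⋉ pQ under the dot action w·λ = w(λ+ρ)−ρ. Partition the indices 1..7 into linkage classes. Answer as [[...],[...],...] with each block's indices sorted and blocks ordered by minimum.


Type A_5, rank 5, |W|=720; reorder rows/cols to standard.

Each λ_j+ρ reduced to Ā_7; 5-tuples below use C's row order:

  1: (1, 2, 0, 1, 2)
  2: (4, 0, 0, 0, 1)
  3: (2, 1, 1, 0, 0)
  4: (0, 1, 4, 0, 0)
  5: (0, 1, 4, 0, 0)
  6: (4, 0, 0, 0, 1)
  7: (1, 2, 0, 1, 2)

The 7 indices split into 4 linkage classes (same alcove rep ⇔ same W_7-dot-orbit):

[[1, 7], [2, 6], [3], [4, 5]]


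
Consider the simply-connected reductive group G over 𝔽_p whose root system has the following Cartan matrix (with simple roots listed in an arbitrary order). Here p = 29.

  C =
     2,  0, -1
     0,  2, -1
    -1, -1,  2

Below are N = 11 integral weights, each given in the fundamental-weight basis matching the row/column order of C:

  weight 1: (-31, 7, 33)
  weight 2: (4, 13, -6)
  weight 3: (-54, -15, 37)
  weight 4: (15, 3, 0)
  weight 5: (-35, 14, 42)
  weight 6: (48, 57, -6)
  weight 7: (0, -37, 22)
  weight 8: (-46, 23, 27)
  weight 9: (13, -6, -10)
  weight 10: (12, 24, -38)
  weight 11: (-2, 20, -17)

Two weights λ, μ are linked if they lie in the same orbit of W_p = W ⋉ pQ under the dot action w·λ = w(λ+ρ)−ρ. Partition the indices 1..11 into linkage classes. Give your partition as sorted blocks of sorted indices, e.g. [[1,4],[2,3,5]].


Root system A_3: the 3×3 matrix C matches after relabeling.

Each λ_j+ρ reduced to Ā_29; 3-tuples below use C's row order:

  1: (16, 4, 1) · 2: (0, 9, 5) · 3: (0, 9, 5) · 4: (16, 4, 1) · 5: (0, 9, 5) · 6: (0, 9, 5) · 7: (5, 16, 1) · 8: (5, 16, 1) · 9: (0, 9, 5) · 10: (16, 4, 1) · 11: (16, 4, 1)

Partition of {1..11} into 3 W_29-dot-orbits:

[[1, 4, 10, 11], [2, 3, 5, 6, 9], [7, 8]]


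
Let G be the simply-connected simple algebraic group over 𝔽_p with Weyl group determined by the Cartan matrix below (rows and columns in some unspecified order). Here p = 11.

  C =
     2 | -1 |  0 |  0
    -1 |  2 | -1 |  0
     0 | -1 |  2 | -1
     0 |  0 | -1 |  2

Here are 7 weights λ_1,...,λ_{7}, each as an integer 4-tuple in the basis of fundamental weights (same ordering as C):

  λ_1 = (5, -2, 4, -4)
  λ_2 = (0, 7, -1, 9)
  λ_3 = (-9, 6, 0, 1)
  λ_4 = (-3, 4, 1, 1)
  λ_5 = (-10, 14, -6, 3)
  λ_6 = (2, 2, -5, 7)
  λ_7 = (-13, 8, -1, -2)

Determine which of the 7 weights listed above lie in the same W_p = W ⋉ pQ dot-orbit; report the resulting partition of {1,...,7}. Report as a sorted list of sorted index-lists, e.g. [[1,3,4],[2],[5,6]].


C ↔ A_4 under row/col permutation; |W(A_4)| = 120.

Alcove-folded reps (p=11, 7 weights, presented ϖ-order):

  λ_1+ρ ↦ (5, 1, 1, 3);  λ_2+ρ ↦ (7, 1, 0, 2);  λ_3+ρ ↦ (7, 1, 0, 2);  λ_4+ρ ↦ (2, 3, 2, 2);  λ_5+ρ ↦ (5, 1, 1, 3);  λ_6+ρ ↦ (2, 1, 3, 4);  λ_7+ρ ↦ (7, 1, 0, 2)

Grouping the 7 weights by Ā_11-representative: 4 linkage classes.

[[1, 5], [2, 3, 7], [4], [6]]


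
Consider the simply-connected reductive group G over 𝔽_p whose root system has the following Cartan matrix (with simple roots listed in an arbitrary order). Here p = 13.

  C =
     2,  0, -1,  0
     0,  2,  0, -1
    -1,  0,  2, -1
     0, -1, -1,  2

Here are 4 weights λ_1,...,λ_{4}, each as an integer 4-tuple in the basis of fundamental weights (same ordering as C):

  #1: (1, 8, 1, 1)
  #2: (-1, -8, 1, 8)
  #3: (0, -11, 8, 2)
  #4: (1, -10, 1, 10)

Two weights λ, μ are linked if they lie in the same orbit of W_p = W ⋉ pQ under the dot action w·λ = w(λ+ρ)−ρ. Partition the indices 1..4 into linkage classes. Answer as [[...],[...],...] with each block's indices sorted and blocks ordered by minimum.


Dynkin diagram of C (from the 6 off-diagonal −1 entries): A_4.

λ_j+ρ reflected into Ā_13 (⟨·,θ^∨⟩≤13); 4-tuples as given:

  λ_1 → (0, 7, 2, 2);  λ_2 → (0, 7, 2, 2);  λ_3 → (1, 3, 2, 7);  λ_4 → (0, 7, 2, 2)

Grouping the 4 weights by Ā_13-representative: 2 linkage classes.

[[1, 2, 4], [3]]


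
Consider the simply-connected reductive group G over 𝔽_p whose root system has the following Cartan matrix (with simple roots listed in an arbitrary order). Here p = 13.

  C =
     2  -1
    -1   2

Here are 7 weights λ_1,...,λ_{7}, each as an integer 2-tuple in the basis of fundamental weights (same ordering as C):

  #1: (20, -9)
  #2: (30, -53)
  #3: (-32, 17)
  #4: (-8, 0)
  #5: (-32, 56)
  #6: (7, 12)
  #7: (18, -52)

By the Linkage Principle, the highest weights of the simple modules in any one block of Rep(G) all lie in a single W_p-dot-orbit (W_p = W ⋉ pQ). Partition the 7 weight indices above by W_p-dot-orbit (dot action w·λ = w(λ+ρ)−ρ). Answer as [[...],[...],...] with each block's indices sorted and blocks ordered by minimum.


Dynkin diagram of C (from the 2 off-diagonal −1 entries): A_2.

Each λ_j+ρ reduced to Ā_13; 2-tuples below use C's row order:

  λ_1+ρ ↦ (5, 0);  λ_2+ρ ↦ (5, 0);  λ_3+ρ ↦ (5, 0);  λ_4+ρ ↦ (1, 6);  λ_5+ρ ↦ (5, 0);  λ_6+ρ ↦ (0, 5);  λ_7+ρ ↦ (1, 6)

Linkage partition of the 7 weights (3 classes, p=13):

[[1, 2, 3, 5], [4, 7], [6]]


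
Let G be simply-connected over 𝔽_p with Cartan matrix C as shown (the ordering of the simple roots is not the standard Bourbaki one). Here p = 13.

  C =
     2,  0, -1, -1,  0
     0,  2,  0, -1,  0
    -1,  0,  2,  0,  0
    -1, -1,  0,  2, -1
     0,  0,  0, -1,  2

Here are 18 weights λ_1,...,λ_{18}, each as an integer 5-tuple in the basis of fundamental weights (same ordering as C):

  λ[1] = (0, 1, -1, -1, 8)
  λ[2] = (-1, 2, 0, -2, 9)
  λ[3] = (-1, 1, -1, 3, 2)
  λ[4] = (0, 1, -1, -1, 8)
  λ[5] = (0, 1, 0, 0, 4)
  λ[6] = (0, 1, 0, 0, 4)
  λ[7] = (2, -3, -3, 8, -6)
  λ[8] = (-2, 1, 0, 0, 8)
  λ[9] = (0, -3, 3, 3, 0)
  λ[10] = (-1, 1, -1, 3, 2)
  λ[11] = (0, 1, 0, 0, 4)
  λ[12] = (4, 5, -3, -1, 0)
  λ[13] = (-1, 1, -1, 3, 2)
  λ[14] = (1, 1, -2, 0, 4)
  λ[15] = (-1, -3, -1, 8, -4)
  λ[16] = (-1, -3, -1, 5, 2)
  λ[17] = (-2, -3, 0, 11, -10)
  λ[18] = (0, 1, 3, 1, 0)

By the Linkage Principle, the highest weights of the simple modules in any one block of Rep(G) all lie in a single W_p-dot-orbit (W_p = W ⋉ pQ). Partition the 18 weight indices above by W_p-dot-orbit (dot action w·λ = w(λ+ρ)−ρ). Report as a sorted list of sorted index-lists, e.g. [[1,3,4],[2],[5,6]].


Root system D_5: the 5×5 matrix C matches after relabeling.

λ_j+ρ reflected into Ā_13 (⟨·,θ^∨⟩≤13); 5-tuples as given:

    [1] (1, 2, 0, 0, 9)
    [2] (1, 2, 0, 0, 9)
    [3] (0, 2, 0, 4, 3)
    [4] (1, 2, 0, 0, 9)
    [5] (1, 2, 1, 1, 5)
    [6] (1, 2, 1, 1, 5)
    [7] (1, 2, 1, 1, 5)
    [8] (1, 2, 0, 0, 9)
    [9] (1, 2, 4, 2, 1)
    [10] (0, 2, 0, 4, 3)
    [11] (1, 2, 1, 1, 5)
    [12] (1, 6, 2, 0, 1)
    [13] (0, 2, 0, 4, 3)
    [14] (1, 2, 1, 1, 5)
    [15] (0, 2, 0, 4, 3)
    [16] (0, 2, 0, 4, 3)
    [17] (1, 2, 0, 0, 9)
    [18] (1, 2, 4, 2, 1)

The 18 indices split into 5 linkage classes (same alcove rep ⇔ same W_13-dot-orbit):

[[1, 2, 4, 8, 17], [3, 10, 13, 15, 16], [5, 6, 7, 11, 14], [9, 18], [12]]


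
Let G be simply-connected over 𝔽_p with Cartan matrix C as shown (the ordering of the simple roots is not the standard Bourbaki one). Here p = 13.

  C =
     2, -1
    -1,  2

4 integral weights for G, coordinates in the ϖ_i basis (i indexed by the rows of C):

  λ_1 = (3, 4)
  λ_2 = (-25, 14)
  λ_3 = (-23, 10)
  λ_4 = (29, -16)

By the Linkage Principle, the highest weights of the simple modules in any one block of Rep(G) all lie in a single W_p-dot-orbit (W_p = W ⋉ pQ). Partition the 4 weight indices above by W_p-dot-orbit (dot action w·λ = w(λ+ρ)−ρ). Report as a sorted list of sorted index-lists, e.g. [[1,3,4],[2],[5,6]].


Root system A_2: the 2×2 matrix C matches after relabeling.

Each λ_j+ρ reduced to Ā_13; 2-tuples below use C's row order:

    λ_1+ρ ↦ (4, 5)
    λ_2+ρ ↦ (2, 2)
    λ_3+ρ ↦ (2, 2)
    λ_4+ρ ↦ (2, 2)

Grouping the 4 weights by Ā_13-representative: 2 linkage classes.

[[1], [2, 3, 4]]


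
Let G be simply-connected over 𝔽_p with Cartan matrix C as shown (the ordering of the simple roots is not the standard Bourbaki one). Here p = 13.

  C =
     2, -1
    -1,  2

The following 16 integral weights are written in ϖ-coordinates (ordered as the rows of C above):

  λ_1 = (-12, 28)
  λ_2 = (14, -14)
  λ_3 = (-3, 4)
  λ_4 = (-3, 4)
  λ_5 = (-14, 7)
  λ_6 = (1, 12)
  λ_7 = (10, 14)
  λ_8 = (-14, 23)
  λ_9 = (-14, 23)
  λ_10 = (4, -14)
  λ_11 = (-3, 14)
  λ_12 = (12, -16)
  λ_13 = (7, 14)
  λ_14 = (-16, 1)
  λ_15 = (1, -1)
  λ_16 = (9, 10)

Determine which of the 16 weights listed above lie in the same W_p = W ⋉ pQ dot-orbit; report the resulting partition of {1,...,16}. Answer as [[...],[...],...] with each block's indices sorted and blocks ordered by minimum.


A_2 Cartan matrix, 2 simple roots permuted; ρ=(1,1).

Alcove-folded reps (p=13, 16 weights, presented ϖ-order):

  λ_1+ρ ↦ (2, 3) · λ_2+ρ ↦ (0, 11) · λ_3+ρ ↦ (2, 3) · λ_4+ρ ↦ (2, 3) · λ_5+ρ ↦ (8, 5) · λ_6+ρ ↦ (0, 11) · λ_7+ρ ↦ (2, 0) · λ_8+ρ ↦ (2, 0) · λ_9+ρ ↦ (2, 0) · λ_10+ρ ↦ (8, 5) · λ_11+ρ ↦ (0, 11) · λ_12+ρ ↦ (0, 11) · λ_13+ρ ↦ (2, 3) · λ_14+ρ ↦ (0, 11) · λ_15+ρ ↦ (2, 0) · λ_16+ρ ↦ (2, 3)

Linkage partition of the 16 weights (4 classes, p=13):

[[1, 3, 4, 13, 16], [2, 6, 11, 12, 14], [5, 10], [7, 8, 9, 15]]


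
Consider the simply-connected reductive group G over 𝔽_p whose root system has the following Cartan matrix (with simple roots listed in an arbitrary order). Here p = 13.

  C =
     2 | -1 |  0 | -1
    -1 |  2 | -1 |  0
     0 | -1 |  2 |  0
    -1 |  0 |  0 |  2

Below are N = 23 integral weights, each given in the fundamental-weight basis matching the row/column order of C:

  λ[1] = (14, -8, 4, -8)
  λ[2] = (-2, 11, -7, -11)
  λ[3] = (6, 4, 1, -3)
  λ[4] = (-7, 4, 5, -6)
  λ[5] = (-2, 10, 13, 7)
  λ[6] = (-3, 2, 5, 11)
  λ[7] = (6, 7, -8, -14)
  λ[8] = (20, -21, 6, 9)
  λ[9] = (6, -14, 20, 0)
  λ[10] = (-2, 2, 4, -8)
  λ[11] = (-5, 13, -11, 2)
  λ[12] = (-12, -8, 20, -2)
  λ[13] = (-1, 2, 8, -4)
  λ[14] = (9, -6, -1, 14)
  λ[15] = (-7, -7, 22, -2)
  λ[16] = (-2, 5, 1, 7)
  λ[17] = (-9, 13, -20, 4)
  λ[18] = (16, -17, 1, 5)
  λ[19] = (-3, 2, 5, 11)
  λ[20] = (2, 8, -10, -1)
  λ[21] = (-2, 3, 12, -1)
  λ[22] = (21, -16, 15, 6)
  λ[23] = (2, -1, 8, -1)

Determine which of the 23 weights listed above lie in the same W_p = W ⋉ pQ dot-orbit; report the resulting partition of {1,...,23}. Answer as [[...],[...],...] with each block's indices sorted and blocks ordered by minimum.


Root system A_4: the 4×4 matrix C matches after relabeling.

Each λ_j+ρ reduced to Ā_13; 4-tuples below use C's row order:

  λ_1+ρ ↦ (1, 5, 0, 5) · λ_2+ρ ↦ (5, 5, 1, 1) · λ_3+ρ ↦ (5, 5, 1, 1) · λ_4+ρ ↦ (1, 5, 0, 5) · λ_5+ρ ↦ (5, 5, 1, 1) · λ_6+ρ ↦ (2, 1, 0, 4) · λ_7+ρ ↦ (1, 5, 0, 5) · λ_8+ρ ↦ (2, 5, 0, 1) · λ_9+ρ ↦ (2, 5, 0, 1) · λ_10+ρ ↦ (2, 5, 0, 1) · λ_11+ρ ↦ (3, 0, 9, 0) · λ_12+ρ ↦ (5, 5, 1, 1) · λ_13+ρ ↦ (3, 0, 9, 0) · λ_14+ρ ↦ (2, 5, 0, 1) · λ_15+ρ ↦ (2, 1, 0, 4) · λ_16+ρ ↦ (1, 5, 0, 5) · λ_17+ρ ↦ (2, 5, 0, 1) · λ_18+ρ ↦ (2, 1, 3, 1) · λ_19+ρ ↦ (2, 1, 0, 4) · λ_20+ρ ↦ (3, 0, 9, 0) · λ_21+ρ ↦ (3, 0, 9, 0) · λ_22+ρ ↦ (2, 1, 3, 1) · λ_23+ρ ↦ (3, 0, 9, 0)

Partition of {1..23} into 6 W_13-dot-orbits:

[[1, 4, 7, 16], [2, 3, 5, 12], [6, 15, 19], [8, 9, 10, 14, 17], [11, 13, 20, 21, 23], [18, 22]]


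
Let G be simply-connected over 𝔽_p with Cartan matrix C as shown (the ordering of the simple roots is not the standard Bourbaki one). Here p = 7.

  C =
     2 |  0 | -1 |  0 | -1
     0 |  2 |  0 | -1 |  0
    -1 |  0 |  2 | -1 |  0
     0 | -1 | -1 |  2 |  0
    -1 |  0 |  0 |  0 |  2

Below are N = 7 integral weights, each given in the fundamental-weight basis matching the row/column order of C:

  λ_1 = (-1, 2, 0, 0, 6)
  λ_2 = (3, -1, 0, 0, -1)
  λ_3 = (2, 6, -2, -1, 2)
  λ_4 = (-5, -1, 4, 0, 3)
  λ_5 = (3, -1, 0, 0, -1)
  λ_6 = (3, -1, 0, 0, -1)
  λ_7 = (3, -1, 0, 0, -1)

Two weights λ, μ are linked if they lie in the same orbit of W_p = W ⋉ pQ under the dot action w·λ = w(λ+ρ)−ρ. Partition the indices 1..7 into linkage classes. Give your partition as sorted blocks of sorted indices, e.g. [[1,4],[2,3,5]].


Dynkin diagram of C (from the 8 off-diagonal −1 entries): A_5.

Each λ_j+ρ reduced to Ā_7; 5-tuples below use C's row order:

    λ_1+ρ ↦ (0, 1, 0, 1, 2)
    λ_2+ρ ↦ (4, 0, 1, 1, 0)
    λ_3+ρ ↦ (0, 1, 0, 1, 2)
    λ_4+ρ ↦ (4, 0, 1, 1, 0)
    λ_5+ρ ↦ (4, 0, 1, 1, 0)
    λ_6+ρ ↦ (4, 0, 1, 1, 0)
    λ_7+ρ ↦ (4, 0, 1, 1, 0)

Grouping the 7 weights by Ā_7-representative: 2 linkage classes.

[[1, 3], [2, 4, 5, 6, 7]]
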